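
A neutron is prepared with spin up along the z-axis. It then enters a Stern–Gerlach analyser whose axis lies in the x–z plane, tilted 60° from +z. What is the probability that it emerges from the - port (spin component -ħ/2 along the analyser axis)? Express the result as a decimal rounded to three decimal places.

0.250

For spin-½, the probability of finding spin-up along an axis at angle θ to the initial spin direction is cos²(θ/2); spin-down is sin²(θ/2).
θ = 60°, so P = sin²(30°) ≈ 0.250.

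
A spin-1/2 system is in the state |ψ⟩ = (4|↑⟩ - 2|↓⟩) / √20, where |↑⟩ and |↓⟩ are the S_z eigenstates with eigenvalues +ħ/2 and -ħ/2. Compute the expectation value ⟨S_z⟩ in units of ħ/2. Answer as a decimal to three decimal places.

⟨σ_z⟩ = |a|² - |b|² divided by |a|²+|b|², with a, b the |↑⟩, |↓⟩ amplitudes.
= (16 - 4)/20 = 12/20.
⟨S_z⟩ = (ħ/2)·⟨σ_z⟩.

0.600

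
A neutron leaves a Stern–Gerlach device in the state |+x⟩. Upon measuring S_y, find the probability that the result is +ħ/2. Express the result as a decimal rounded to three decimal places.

In the S_z basis, |+x⟩ = (|+z⟩ + |-z⟩)/√2 and |+y⟩ = (|+z⟩ + i|-z⟩)/√2.
|⟨+y|+x⟩|² = 1/2.

0.500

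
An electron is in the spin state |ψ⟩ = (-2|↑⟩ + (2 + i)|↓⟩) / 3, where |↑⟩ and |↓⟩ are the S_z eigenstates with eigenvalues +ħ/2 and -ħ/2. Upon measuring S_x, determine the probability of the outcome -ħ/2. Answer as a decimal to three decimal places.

|-x⟩ = (|↑⟩ - |↓⟩)/√2, so ⟨-x|ψ⟩ = (-4 - i) / (√2·3).
P = |-4 - i|² / 18 = 17/18.

0.944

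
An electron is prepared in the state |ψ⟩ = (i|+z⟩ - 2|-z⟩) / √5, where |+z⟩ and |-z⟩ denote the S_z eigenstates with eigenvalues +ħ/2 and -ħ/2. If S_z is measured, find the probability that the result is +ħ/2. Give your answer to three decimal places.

The +ħ/2 outcome corresponds to |+z⟩. Its amplitude in |ψ⟩ is i/√5.
P = |i|² / 5 = 1/5.

0.200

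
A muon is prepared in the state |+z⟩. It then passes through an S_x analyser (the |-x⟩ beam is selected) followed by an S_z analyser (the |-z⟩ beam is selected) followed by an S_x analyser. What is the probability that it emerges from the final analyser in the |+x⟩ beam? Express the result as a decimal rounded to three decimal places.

First analyser (S_x): from |+z⟩, P(|-x⟩) = 1/2.
After stage 1 the state is |-x⟩; P(|-z⟩) = |⟨-z|-x⟩|² = 1/2.
After stage 2 the state is |-z⟩; P(|+x⟩) = |⟨+x|-z⟩|² = 1/2.
Joint probability = 1/2 × 1/2 × 1/2 = 0.125.

0.125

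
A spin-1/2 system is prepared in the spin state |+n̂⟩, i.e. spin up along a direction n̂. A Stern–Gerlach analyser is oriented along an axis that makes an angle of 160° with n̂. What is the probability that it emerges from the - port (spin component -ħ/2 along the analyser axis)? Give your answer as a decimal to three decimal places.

For spin-½, the probability of finding spin-up along an axis at angle θ to the initial spin direction is cos²(θ/2); spin-down is sin²(θ/2).
θ = 160°, so P = sin²(80°) ≈ 0.970.

0.970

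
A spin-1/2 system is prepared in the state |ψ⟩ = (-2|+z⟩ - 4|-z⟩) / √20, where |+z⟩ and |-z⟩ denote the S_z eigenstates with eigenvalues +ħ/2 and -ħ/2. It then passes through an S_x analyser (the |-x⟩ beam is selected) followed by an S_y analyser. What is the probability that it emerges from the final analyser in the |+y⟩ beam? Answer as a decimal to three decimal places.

First analyser (S_x): P(|-x⟩) = |⟨-x|ψ⟩|² = 4/40.
After stage 1 the state is |-x⟩; P(|+y⟩) = |⟨+y|-x⟩|² = 1/2.
Joint probability = 4/40 × 1/2 = 0.050.

0.050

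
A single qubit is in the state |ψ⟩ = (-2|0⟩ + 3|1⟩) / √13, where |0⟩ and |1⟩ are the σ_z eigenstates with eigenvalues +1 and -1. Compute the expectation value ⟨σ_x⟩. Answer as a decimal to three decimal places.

-0.923

⟨σ_x⟩ = 2 Re(a* b)/(|a|²+|b|²) with a = -2, b = 3.
a* b = -6, so ⟨σ_x⟩ = -12/13.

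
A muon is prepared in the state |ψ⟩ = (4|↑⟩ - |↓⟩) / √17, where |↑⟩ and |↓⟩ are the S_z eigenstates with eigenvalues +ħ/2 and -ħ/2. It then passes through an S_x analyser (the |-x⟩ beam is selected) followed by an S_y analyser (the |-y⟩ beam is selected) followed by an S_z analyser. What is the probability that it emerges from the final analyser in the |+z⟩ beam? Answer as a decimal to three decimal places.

First analyser (S_x): P(|-x⟩) = |⟨-x|ψ⟩|² = 25/34.
After stage 1 the state is |-x⟩; P(|-y⟩) = |⟨-y|-x⟩|² = 1/2.
After stage 2 the state is |-y⟩; P(|+z⟩) = |⟨+z|-y⟩|² = 1/2.
Joint probability = 25/34 × 1/2 × 1/2 = 0.184.

0.184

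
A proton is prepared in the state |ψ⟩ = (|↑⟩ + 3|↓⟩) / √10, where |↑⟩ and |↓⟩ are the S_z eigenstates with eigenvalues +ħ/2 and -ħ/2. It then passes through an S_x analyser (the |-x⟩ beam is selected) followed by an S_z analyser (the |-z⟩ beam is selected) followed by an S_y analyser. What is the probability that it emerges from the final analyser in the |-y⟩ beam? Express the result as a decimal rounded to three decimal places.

First analyser (S_x): P(|-x⟩) = |⟨-x|ψ⟩|² = 4/20.
After stage 1 the state is |-x⟩; P(|-z⟩) = |⟨-z|-x⟩|² = 1/2.
After stage 2 the state is |-z⟩; P(|-y⟩) = |⟨-y|-z⟩|² = 1/2.
Joint probability = 4/20 × 1/2 × 1/2 = 0.050.

0.050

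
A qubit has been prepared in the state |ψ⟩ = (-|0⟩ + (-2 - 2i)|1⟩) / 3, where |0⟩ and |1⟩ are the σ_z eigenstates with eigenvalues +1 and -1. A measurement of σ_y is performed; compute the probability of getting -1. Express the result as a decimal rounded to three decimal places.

0.278

|-y⟩ = (|0⟩ - i|1⟩)/√2, so ⟨-y|ψ⟩ = (1 - 2i) / (√2·3).
P = |1 - 2i|² / 18 = 5/18.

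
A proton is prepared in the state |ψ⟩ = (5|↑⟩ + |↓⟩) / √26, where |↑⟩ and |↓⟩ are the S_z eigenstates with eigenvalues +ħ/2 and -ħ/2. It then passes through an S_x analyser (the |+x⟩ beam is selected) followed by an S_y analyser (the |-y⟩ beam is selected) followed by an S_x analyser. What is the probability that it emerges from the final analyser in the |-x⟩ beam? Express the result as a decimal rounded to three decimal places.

0.173

First analyser (S_x): P(|+x⟩) = |⟨+x|ψ⟩|² = 36/52.
After stage 1 the state is |+x⟩; P(|-y⟩) = |⟨-y|+x⟩|² = 1/2.
After stage 2 the state is |-y⟩; P(|-x⟩) = |⟨-x|-y⟩|² = 1/2.
Joint probability = 36/52 × 1/2 × 1/2 = 0.173.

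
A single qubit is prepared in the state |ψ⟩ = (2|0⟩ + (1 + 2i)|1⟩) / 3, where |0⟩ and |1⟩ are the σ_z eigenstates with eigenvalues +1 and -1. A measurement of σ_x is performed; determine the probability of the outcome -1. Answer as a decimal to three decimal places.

0.278

|-x⟩ = (|0⟩ - |1⟩)/√2, so ⟨-x|ψ⟩ = (1 - 2i) / (√2·3).
P = |1 - 2i|² / 18 = 5/18.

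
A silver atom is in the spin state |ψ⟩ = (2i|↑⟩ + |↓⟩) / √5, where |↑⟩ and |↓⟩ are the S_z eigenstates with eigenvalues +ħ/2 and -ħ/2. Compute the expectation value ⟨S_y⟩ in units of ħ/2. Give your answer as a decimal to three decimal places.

⟨σ_y⟩ = 2 Im(a* b)/(|a|²+|b|²) with a = 2i, b = 1.
a* b = -2i, so ⟨σ_y⟩ = -4/5.
⟨S_y⟩ = (ħ/2)·⟨σ_y⟩.

-0.800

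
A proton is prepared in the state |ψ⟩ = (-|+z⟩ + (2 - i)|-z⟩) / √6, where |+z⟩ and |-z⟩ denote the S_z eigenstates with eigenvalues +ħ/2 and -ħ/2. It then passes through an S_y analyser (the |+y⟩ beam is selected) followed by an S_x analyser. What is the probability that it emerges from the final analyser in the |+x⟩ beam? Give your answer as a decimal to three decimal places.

0.333

First analyser (S_y): P(|+y⟩) = |⟨+y|ψ⟩|² = 8/12.
After stage 1 the state is |+y⟩; P(|+x⟩) = |⟨+x|+y⟩|² = 1/2.
Joint probability = 8/12 × 1/2 = 0.333.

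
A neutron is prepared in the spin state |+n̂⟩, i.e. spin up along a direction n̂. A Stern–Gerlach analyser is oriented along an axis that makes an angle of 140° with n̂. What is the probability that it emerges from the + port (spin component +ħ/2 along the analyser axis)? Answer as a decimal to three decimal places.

For spin-½, the probability of finding spin-up along an axis at angle θ to the initial spin direction is cos²(θ/2); spin-down is sin²(θ/2).
θ = 140°, so P = cos²(70°) ≈ 0.117.

0.117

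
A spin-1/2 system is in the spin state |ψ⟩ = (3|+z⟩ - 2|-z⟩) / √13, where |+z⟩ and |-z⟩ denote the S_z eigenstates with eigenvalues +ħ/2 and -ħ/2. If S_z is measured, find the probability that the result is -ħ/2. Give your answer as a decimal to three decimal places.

0.308

The -ħ/2 outcome corresponds to |-z⟩. Its amplitude in |ψ⟩ is -2/√13.
P = |-2|² / 13 = 4/13.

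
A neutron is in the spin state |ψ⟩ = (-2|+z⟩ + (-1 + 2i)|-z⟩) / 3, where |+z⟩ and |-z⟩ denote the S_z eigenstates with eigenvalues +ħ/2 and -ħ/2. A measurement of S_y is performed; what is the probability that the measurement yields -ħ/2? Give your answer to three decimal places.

|-y⟩ = (|+z⟩ - i|-z⟩)/√2, so ⟨-y|ψ⟩ = (-4 - i) / (√2·3).
P = |-4 - i|² / 18 = 17/18.

0.944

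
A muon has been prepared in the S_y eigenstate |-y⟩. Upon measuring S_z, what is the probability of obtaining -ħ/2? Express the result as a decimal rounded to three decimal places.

In the S_z basis, |-y⟩ = (|+z⟩ - i|-z⟩)/√2 and |-z⟩ = |-z⟩.
|⟨-z|-y⟩|² = 1/2.

0.500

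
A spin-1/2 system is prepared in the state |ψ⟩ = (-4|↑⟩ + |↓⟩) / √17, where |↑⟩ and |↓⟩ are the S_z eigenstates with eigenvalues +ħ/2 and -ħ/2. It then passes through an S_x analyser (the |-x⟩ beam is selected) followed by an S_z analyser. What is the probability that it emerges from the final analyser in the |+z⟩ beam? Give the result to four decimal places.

0.3676

First analyser (S_x): P(|-x⟩) = |⟨-x|ψ⟩|² = 25/34.
After stage 1 the state is |-x⟩; P(|+z⟩) = |⟨+z|-x⟩|² = 1/2.
Joint probability = 25/34 × 1/2 = 0.3676.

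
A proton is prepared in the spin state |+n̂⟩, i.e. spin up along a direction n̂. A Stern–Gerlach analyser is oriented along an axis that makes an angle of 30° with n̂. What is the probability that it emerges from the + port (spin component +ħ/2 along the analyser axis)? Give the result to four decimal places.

0.9330

For spin-½, the probability of finding spin-up along an axis at angle θ to the initial spin direction is cos²(θ/2); spin-down is sin²(θ/2).
θ = 30°, so P = cos²(15°) ≈ 0.9330.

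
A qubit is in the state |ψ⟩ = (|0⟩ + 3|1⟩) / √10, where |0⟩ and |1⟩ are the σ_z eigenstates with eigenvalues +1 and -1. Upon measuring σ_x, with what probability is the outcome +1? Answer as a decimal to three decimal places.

|+x⟩ = (|0⟩ + |1⟩)/√2, so ⟨+x|ψ⟩ = (4) / (√2·√10).
P = |4|² / 20 = 16/20.

0.800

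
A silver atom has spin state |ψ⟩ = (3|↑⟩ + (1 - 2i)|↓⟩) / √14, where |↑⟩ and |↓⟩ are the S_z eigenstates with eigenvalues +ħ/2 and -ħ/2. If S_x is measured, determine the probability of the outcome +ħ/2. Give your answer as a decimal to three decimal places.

0.714

|+x⟩ = (|↑⟩ + |↓⟩)/√2, so ⟨+x|ψ⟩ = (4 - 2i) / (√2·√14).
P = |4 - 2i|² / 28 = 20/28.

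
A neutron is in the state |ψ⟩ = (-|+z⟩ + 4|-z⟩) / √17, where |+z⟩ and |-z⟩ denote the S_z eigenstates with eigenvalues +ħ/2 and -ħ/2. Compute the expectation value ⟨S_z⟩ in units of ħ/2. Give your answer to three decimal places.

⟨σ_z⟩ = |a|² - |b|² divided by |a|²+|b|², with a, b the |+z⟩, |-z⟩ amplitudes.
= (1 - 16)/17 = -15/17.
⟨S_z⟩ = (ħ/2)·⟨σ_z⟩.

-0.882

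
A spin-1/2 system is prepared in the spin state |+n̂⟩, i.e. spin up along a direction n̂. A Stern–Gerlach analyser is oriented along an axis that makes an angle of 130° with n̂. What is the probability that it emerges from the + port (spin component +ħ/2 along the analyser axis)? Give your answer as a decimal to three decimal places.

For spin-½, the probability of finding spin-up along an axis at angle θ to the initial spin direction is cos²(θ/2); spin-down is sin²(θ/2).
θ = 130°, so P = cos²(65°) ≈ 0.179.

0.179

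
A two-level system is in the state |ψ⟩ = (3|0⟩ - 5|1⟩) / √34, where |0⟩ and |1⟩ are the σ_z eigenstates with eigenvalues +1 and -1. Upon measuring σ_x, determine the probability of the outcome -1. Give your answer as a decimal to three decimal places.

|-x⟩ = (|0⟩ - |1⟩)/√2, so ⟨-x|ψ⟩ = (8) / (√2·√34).
P = |8|² / 68 = 64/68.

0.941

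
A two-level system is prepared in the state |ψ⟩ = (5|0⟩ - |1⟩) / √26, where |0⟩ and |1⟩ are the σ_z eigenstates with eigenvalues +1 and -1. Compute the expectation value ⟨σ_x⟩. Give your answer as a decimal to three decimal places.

⟨σ_x⟩ = 2 Re(a* b)/(|a|²+|b|²) with a = 5, b = -1.
a* b = -5, so ⟨σ_x⟩ = -10/26.

-0.385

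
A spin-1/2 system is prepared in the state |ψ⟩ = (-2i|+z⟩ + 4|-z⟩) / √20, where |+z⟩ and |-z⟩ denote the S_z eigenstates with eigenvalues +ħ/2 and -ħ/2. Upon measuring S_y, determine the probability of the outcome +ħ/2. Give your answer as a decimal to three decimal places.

0.900

|+y⟩ = (|+z⟩ + i|-z⟩)/√2, so ⟨+y|ψ⟩ = (-6i) / (√2·√20).
P = |-6i|² / 40 = 36/40.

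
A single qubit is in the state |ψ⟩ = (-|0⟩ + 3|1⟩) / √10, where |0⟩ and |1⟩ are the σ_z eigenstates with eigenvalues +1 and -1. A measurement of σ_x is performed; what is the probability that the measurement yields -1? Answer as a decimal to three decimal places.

0.800

|-x⟩ = (|0⟩ - |1⟩)/√2, so ⟨-x|ψ⟩ = (-4) / (√2·√10).
P = |-4|² / 20 = 16/20.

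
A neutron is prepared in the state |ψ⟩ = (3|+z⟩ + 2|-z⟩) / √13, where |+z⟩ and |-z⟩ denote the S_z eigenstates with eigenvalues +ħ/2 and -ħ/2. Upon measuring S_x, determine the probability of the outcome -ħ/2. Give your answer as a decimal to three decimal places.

|-x⟩ = (|+z⟩ - |-z⟩)/√2, so ⟨-x|ψ⟩ = (1) / (√2·√13).
P = |1|² / 26 = 1/26.

0.038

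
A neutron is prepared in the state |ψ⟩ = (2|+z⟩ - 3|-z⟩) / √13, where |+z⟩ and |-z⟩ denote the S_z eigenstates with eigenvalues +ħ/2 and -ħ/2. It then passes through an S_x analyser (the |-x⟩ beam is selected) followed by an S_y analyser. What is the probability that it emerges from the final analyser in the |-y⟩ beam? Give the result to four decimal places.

0.4808

First analyser (S_x): P(|-x⟩) = |⟨-x|ψ⟩|² = 25/26.
After stage 1 the state is |-x⟩; P(|-y⟩) = |⟨-y|-x⟩|² = 1/2.
Joint probability = 25/26 × 1/2 = 0.4808.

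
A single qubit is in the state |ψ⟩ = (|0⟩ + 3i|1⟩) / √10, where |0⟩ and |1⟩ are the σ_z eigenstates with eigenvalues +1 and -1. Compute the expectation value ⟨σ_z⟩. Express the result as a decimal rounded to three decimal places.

⟨σ_z⟩ = |a|² - |b|² divided by |a|²+|b|², with a, b the |0⟩, |1⟩ amplitudes.
= (1 - 9)/10 = -8/10.

-0.800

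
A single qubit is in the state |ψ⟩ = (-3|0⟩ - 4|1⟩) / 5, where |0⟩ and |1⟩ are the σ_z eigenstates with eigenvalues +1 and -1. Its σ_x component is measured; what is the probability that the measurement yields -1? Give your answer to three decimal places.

0.020

|-x⟩ = (|0⟩ - |1⟩)/√2, so ⟨-x|ψ⟩ = (1) / (√2·5).
P = |1|² / 50 = 1/50.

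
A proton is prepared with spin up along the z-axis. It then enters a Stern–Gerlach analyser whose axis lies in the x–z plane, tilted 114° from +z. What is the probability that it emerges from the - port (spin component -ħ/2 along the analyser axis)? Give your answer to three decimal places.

For spin-½, the probability of finding spin-up along an axis at angle θ to the initial spin direction is cos²(θ/2); spin-down is sin²(θ/2).
θ = 114°, so P = sin²(57°) ≈ 0.703.

0.703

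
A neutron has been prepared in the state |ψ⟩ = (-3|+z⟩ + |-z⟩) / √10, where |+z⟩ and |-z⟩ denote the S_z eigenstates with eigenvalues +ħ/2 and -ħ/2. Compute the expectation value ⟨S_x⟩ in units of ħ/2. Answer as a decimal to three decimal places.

-0.600

⟨σ_x⟩ = 2 Re(a* b)/(|a|²+|b|²) with a = -3, b = 1.
a* b = -3, so ⟨σ_x⟩ = -6/10.
⟨S_x⟩ = (ħ/2)·⟨σ_x⟩.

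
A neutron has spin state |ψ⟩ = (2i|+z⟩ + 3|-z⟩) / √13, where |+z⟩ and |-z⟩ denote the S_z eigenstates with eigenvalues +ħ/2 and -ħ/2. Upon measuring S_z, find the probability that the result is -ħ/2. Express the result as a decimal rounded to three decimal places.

The -ħ/2 outcome corresponds to |-z⟩. Its amplitude in |ψ⟩ is 3/√13.
P = |3|² / 13 = 9/13.

0.692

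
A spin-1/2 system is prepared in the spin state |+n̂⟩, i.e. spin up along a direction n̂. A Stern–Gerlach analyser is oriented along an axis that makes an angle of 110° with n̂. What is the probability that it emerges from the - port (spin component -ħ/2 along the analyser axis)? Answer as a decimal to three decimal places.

0.671

For spin-½, the probability of finding spin-up along an axis at angle θ to the initial spin direction is cos²(θ/2); spin-down is sin²(θ/2).
θ = 110°, so P = sin²(55°) ≈ 0.671.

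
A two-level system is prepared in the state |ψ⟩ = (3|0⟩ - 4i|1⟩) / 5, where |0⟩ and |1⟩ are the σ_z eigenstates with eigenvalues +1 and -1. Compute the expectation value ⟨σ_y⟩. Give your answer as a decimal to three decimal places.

-0.960

⟨σ_y⟩ = 2 Im(a* b)/(|a|²+|b|²) with a = 3, b = -4i.
a* b = -12i, so ⟨σ_y⟩ = -24/25.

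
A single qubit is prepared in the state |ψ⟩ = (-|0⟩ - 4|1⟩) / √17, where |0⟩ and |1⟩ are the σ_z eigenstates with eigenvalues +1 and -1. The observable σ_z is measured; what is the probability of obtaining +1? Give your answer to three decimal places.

0.059

The +1 outcome corresponds to |0⟩. Its amplitude in |ψ⟩ is -1/√17.
P = |-1|² / 17 = 1/17.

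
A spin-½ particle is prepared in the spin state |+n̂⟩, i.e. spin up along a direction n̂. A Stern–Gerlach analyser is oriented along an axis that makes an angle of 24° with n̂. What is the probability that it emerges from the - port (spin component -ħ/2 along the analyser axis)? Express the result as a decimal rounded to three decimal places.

For spin-½, the probability of finding spin-up along an axis at angle θ to the initial spin direction is cos²(θ/2); spin-down is sin²(θ/2).
θ = 24°, so P = sin²(12°) ≈ 0.043.

0.043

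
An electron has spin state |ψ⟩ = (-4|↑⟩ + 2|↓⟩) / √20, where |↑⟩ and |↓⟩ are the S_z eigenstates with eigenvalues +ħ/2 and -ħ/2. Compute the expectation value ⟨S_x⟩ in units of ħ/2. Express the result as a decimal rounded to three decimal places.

⟨σ_x⟩ = 2 Re(a* b)/(|a|²+|b|²) with a = -4, b = 2.
a* b = -8, so ⟨σ_x⟩ = -16/20.
⟨S_x⟩ = (ħ/2)·⟨σ_x⟩.

-0.800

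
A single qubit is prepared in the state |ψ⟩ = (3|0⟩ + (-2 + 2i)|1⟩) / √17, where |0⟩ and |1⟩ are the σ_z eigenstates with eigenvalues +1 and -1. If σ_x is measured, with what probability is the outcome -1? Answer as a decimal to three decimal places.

0.853

|-x⟩ = (|0⟩ - |1⟩)/√2, so ⟨-x|ψ⟩ = (5 - 2i) / (√2·√17).
P = |5 - 2i|² / 34 = 29/34.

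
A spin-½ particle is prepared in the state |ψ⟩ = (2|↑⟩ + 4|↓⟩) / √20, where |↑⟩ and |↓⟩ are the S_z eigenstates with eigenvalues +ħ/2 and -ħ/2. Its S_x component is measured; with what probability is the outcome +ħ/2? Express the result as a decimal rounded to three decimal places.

|+x⟩ = (|↑⟩ + |↓⟩)/√2, so ⟨+x|ψ⟩ = (6) / (√2·√20).
P = |6|² / 40 = 36/40.

0.900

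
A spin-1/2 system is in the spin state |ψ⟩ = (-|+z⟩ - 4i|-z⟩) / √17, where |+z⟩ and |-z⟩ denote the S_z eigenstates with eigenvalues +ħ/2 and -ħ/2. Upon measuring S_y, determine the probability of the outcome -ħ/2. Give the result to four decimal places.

|-y⟩ = (|+z⟩ - i|-z⟩)/√2, so ⟨-y|ψ⟩ = (3) / (√2·√17).
P = |3|² / 34 = 9/34.

0.2647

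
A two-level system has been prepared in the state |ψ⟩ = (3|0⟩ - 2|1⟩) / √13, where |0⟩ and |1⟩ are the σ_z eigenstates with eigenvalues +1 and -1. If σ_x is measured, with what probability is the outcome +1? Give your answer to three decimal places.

0.038

|+x⟩ = (|0⟩ + |1⟩)/√2, so ⟨+x|ψ⟩ = (1) / (√2·√13).
P = |1|² / 26 = 1/26.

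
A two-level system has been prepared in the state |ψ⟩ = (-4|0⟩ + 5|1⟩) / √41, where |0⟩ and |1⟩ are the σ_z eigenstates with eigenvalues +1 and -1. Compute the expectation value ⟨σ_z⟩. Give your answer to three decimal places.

-0.220

⟨σ_z⟩ = |a|² - |b|² divided by |a|²+|b|², with a, b the |0⟩, |1⟩ amplitudes.
= (16 - 25)/41 = -9/41.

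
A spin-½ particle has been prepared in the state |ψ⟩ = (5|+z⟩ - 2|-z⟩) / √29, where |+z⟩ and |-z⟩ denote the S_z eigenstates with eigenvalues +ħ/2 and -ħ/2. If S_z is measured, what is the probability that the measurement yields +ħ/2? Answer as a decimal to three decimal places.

0.862

The +ħ/2 outcome corresponds to |+z⟩. Its amplitude in |ψ⟩ is 5/√29.
P = |5|² / 29 = 25/29.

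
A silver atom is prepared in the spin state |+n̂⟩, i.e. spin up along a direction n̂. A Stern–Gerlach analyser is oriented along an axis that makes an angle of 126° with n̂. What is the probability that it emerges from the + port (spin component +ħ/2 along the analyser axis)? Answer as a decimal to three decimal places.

0.206

For spin-½, the probability of finding spin-up along an axis at angle θ to the initial spin direction is cos²(θ/2); spin-down is sin²(θ/2).
θ = 126°, so P = cos²(63°) ≈ 0.206.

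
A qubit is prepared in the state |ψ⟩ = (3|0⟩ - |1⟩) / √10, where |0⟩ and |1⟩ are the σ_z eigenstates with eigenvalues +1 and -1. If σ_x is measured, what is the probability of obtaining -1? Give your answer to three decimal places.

|-x⟩ = (|0⟩ - |1⟩)/√2, so ⟨-x|ψ⟩ = (4) / (√2·√10).
P = |4|² / 20 = 16/20.

0.800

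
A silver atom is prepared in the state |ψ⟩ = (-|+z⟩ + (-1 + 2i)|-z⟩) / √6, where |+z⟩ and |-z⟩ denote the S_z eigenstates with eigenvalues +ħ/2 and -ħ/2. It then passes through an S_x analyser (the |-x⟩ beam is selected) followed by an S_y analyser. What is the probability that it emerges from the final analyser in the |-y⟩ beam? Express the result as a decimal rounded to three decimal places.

0.167

First analyser (S_x): P(|-x⟩) = |⟨-x|ψ⟩|² = 4/12.
After stage 1 the state is |-x⟩; P(|-y⟩) = |⟨-y|-x⟩|² = 1/2.
Joint probability = 4/12 × 1/2 = 0.167.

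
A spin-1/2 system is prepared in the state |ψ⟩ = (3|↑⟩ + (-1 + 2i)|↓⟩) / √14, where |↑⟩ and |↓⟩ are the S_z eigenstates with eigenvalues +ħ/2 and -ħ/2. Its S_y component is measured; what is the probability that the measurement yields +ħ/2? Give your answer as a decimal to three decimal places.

0.929

|+y⟩ = (|↑⟩ + i|↓⟩)/√2, so ⟨+y|ψ⟩ = (5 + i) / (√2·√14).
P = |5 + i|² / 28 = 26/28.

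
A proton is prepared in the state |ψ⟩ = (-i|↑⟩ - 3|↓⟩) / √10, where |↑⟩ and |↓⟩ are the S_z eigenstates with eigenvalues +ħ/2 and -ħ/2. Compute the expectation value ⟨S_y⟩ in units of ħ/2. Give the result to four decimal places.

-0.6000

⟨σ_y⟩ = 2 Im(a* b)/(|a|²+|b|²) with a = -i, b = -3.
a* b = -3i, so ⟨σ_y⟩ = -6/10.
⟨S_y⟩ = (ħ/2)·⟨σ_y⟩.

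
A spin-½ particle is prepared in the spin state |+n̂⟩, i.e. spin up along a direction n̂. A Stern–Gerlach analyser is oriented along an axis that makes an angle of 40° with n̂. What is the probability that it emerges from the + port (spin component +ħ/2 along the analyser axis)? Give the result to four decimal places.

0.8830

For spin-½, the probability of finding spin-up along an axis at angle θ to the initial spin direction is cos²(θ/2); spin-down is sin²(θ/2).
θ = 40°, so P = cos²(20°) ≈ 0.8830.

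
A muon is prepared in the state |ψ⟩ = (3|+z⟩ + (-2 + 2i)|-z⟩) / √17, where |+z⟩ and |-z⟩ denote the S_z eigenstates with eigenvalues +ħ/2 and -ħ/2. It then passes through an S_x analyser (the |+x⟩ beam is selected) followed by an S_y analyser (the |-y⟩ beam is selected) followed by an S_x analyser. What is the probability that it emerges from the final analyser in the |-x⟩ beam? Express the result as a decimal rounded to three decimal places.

0.037

First analyser (S_x): P(|+x⟩) = |⟨+x|ψ⟩|² = 5/34.
After stage 1 the state is |+x⟩; P(|-y⟩) = |⟨-y|+x⟩|² = 1/2.
After stage 2 the state is |-y⟩; P(|-x⟩) = |⟨-x|-y⟩|² = 1/2.
Joint probability = 5/34 × 1/2 × 1/2 = 0.037.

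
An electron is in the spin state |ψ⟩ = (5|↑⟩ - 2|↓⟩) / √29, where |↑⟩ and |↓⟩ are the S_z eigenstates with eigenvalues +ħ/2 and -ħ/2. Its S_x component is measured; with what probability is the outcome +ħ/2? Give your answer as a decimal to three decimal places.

|+x⟩ = (|↑⟩ + |↓⟩)/√2, so ⟨+x|ψ⟩ = (3) / (√2·√29).
P = |3|² / 58 = 9/58.

0.155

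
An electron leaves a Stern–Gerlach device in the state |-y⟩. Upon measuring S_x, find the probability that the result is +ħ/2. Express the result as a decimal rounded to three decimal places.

0.500

In the S_z basis, |-y⟩ = (|↑⟩ - i|↓⟩)/√2 and |+x⟩ = (|↑⟩ + |↓⟩)/√2.
|⟨+x|-y⟩|² = 1/2.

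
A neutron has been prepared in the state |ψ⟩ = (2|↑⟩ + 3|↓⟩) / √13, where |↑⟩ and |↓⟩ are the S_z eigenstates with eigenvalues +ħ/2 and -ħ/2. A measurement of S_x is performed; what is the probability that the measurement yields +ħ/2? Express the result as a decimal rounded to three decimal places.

0.962

|+x⟩ = (|↑⟩ + |↓⟩)/√2, so ⟨+x|ψ⟩ = (5) / (√2·√13).
P = |5|² / 26 = 25/26.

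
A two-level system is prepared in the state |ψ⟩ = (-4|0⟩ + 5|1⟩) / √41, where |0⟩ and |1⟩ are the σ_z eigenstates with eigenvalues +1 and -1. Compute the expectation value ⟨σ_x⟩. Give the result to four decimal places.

⟨σ_x⟩ = 2 Re(a* b)/(|a|²+|b|²) with a = -4, b = 5.
a* b = -20, so ⟨σ_x⟩ = -40/41.

-0.9756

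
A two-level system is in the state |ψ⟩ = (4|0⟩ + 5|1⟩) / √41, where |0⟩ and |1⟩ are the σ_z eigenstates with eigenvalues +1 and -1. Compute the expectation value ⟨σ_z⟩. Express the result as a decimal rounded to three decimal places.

-0.220

⟨σ_z⟩ = |a|² - |b|² divided by |a|²+|b|², with a, b the |0⟩, |1⟩ amplitudes.
= (16 - 25)/41 = -9/41.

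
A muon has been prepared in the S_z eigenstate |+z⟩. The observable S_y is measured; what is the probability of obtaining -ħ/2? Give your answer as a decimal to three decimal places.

0.500

In the S_z basis, |+z⟩ = |+z⟩ and |-y⟩ = (|+z⟩ - i|-z⟩)/√2.
|⟨-y|+z⟩|² = 1/2.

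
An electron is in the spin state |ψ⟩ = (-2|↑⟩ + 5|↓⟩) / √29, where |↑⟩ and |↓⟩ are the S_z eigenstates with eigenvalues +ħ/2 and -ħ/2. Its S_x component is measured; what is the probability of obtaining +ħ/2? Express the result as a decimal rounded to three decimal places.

0.155

|+x⟩ = (|↑⟩ + |↓⟩)/√2, so ⟨+x|ψ⟩ = (3) / (√2·√29).
P = |3|² / 58 = 9/58.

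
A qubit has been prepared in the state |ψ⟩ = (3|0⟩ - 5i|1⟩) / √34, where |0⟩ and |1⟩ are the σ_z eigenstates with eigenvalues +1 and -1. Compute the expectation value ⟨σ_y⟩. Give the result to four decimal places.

-0.8824

⟨σ_y⟩ = 2 Im(a* b)/(|a|²+|b|²) with a = 3, b = -5i.
a* b = -15i, so ⟨σ_y⟩ = -30/34.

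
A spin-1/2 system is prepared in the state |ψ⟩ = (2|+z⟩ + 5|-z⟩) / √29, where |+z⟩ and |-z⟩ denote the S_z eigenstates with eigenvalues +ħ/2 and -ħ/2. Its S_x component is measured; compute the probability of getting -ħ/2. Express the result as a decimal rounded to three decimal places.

|-x⟩ = (|+z⟩ - |-z⟩)/√2, so ⟨-x|ψ⟩ = (-3) / (√2·√29).
P = |-3|² / 58 = 9/58.

0.155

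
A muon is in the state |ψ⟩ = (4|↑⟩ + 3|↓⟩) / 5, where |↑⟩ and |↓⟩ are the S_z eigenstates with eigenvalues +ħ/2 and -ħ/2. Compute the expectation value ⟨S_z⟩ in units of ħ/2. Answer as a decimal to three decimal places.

⟨σ_z⟩ = |a|² - |b|² divided by |a|²+|b|², with a, b the |↑⟩, |↓⟩ amplitudes.
= (16 - 9)/25 = 7/25.
⟨S_z⟩ = (ħ/2)·⟨σ_z⟩.

0.280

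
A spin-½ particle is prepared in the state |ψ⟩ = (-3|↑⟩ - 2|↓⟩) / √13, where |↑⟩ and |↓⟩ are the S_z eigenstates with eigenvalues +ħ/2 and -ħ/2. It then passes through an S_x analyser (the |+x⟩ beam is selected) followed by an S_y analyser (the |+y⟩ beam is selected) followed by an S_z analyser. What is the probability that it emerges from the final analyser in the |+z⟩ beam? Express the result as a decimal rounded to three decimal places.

0.240

First analyser (S_x): P(|+x⟩) = |⟨+x|ψ⟩|² = 25/26.
After stage 1 the state is |+x⟩; P(|+y⟩) = |⟨+y|+x⟩|² = 1/2.
After stage 2 the state is |+y⟩; P(|+z⟩) = |⟨+z|+y⟩|² = 1/2.
Joint probability = 25/26 × 1/2 × 1/2 = 0.240.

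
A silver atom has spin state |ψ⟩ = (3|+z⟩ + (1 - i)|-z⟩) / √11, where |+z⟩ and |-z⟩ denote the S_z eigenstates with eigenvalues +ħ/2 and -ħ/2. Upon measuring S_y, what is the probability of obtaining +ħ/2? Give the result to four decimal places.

|+y⟩ = (|+z⟩ + i|-z⟩)/√2, so ⟨+y|ψ⟩ = (2 - i) / (√2·√11).
P = |2 - i|² / 22 = 5/22.

0.2273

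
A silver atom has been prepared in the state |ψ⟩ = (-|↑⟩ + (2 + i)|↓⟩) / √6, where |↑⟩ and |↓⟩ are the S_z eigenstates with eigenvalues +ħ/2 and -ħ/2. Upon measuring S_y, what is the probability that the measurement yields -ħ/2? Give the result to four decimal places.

|-y⟩ = (|↑⟩ - i|↓⟩)/√2, so ⟨-y|ψ⟩ = (-2 + 2i) / (√2·√6).
P = |-2 + 2i|² / 12 = 8/12.

0.6667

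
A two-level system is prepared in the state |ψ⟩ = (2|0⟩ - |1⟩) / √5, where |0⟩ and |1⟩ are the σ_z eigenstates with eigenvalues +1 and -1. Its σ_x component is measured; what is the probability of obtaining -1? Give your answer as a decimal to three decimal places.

0.900

|-x⟩ = (|0⟩ - |1⟩)/√2, so ⟨-x|ψ⟩ = (3) / (√2·√5).
P = |3|² / 10 = 9/10.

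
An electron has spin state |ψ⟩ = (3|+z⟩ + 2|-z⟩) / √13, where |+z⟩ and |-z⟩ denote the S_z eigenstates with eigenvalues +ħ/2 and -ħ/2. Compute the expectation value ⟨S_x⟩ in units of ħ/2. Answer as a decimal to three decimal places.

0.923

⟨σ_x⟩ = 2 Re(a* b)/(|a|²+|b|²) with a = 3, b = 2.
a* b = 6, so ⟨σ_x⟩ = 12/13.
⟨S_x⟩ = (ħ/2)·⟨σ_x⟩.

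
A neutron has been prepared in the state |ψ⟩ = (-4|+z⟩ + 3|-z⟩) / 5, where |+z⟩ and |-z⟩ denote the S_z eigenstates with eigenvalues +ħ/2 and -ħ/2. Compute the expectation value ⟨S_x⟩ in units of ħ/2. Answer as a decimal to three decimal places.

-0.960

⟨σ_x⟩ = 2 Re(a* b)/(|a|²+|b|²) with a = -4, b = 3.
a* b = -12, so ⟨σ_x⟩ = -24/25.
⟨S_x⟩ = (ħ/2)·⟨σ_x⟩.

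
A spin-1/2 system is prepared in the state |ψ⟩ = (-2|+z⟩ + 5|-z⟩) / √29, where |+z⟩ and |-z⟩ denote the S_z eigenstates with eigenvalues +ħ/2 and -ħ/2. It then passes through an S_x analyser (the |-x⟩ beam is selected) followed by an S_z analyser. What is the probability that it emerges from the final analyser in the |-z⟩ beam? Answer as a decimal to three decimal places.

0.422

First analyser (S_x): P(|-x⟩) = |⟨-x|ψ⟩|² = 49/58.
After stage 1 the state is |-x⟩; P(|-z⟩) = |⟨-z|-x⟩|² = 1/2.
Joint probability = 49/58 × 1/2 = 0.422.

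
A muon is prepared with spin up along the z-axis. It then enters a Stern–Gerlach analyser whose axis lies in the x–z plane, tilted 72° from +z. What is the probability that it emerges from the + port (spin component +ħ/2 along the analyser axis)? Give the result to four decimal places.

0.6545

For spin-½, the probability of finding spin-up along an axis at angle θ to the initial spin direction is cos²(θ/2); spin-down is sin²(θ/2).
θ = 72°, so P = cos²(36°) ≈ 0.6545.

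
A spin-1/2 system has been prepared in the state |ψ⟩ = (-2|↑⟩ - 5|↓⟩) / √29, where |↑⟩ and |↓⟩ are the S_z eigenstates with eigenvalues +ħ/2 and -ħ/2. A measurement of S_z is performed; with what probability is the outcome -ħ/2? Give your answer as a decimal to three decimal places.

The -ħ/2 outcome corresponds to |↓⟩. Its amplitude in |ψ⟩ is -5/√29.
P = |-5|² / 29 = 25/29.

0.862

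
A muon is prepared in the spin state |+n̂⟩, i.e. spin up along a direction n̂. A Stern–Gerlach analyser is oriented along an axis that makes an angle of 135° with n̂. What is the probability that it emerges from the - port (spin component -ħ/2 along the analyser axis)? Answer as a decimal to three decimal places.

0.854

For spin-½, the probability of finding spin-up along an axis at angle θ to the initial spin direction is cos²(θ/2); spin-down is sin²(θ/2).
θ = 135°, so P = sin²(67.5°) ≈ 0.854.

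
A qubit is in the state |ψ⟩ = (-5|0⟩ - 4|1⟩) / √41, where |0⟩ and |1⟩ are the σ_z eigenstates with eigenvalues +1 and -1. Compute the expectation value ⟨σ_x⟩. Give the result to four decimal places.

⟨σ_x⟩ = 2 Re(a* b)/(|a|²+|b|²) with a = -5, b = -4.
a* b = 20, so ⟨σ_x⟩ = 40/41.

0.9756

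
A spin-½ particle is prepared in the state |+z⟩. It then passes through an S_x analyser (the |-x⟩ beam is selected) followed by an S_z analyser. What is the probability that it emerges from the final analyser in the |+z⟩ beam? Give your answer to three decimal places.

0.250

First analyser (S_x): from |+z⟩, P(|-x⟩) = 1/2.
After stage 1 the state is |-x⟩; P(|+z⟩) = |⟨+z|-x⟩|² = 1/2.
Joint probability = 1/2 × 1/2 = 0.250.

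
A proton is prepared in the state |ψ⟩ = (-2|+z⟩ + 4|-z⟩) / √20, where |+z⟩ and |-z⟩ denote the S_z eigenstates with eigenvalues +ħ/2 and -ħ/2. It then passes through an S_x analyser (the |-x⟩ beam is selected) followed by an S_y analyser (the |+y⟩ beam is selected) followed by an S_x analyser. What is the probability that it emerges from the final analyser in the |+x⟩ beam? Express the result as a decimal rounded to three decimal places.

0.225

First analyser (S_x): P(|-x⟩) = |⟨-x|ψ⟩|² = 36/40.
After stage 1 the state is |-x⟩; P(|+y⟩) = |⟨+y|-x⟩|² = 1/2.
After stage 2 the state is |+y⟩; P(|+x⟩) = |⟨+x|+y⟩|² = 1/2.
Joint probability = 36/40 × 1/2 × 1/2 = 0.225.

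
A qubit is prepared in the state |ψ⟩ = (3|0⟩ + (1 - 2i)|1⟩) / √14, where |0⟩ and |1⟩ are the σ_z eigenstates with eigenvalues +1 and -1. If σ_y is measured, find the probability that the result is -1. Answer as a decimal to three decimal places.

|-y⟩ = (|0⟩ - i|1⟩)/√2, so ⟨-y|ψ⟩ = (5 + i) / (√2·√14).
P = |5 + i|² / 28 = 26/28.

0.929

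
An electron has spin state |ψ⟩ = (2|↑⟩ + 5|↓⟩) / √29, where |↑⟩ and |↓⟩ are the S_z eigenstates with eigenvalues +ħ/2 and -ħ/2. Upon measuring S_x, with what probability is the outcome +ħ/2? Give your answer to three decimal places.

|+x⟩ = (|↑⟩ + |↓⟩)/√2, so ⟨+x|ψ⟩ = (7) / (√2·√29).
P = |7|² / 58 = 49/58.

0.845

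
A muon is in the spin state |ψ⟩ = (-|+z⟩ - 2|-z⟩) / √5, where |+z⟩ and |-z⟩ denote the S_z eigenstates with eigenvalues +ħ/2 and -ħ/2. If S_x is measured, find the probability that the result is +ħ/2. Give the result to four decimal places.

|+x⟩ = (|+z⟩ + |-z⟩)/√2, so ⟨+x|ψ⟩ = (-3) / (√2·√5).
P = |-3|² / 10 = 9/10.

0.9000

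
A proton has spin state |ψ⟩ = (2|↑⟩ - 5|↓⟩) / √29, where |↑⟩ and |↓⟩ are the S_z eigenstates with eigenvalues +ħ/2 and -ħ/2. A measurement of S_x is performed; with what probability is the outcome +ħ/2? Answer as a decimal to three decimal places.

|+x⟩ = (|↑⟩ + |↓⟩)/√2, so ⟨+x|ψ⟩ = (-3) / (√2·√29).
P = |-3|² / 58 = 9/58.

0.155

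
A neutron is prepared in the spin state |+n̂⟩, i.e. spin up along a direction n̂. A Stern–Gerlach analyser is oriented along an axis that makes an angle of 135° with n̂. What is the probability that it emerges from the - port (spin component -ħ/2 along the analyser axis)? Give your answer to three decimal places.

0.854

For spin-½, the probability of finding spin-up along an axis at angle θ to the initial spin direction is cos²(θ/2); spin-down is sin²(θ/2).
θ = 135°, so P = sin²(67.5°) ≈ 0.854.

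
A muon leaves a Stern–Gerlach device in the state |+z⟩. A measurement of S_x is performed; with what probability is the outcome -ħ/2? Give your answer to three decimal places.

0.500

In the S_z basis, |+z⟩ = |↑⟩ and |-x⟩ = (|↑⟩ - |↓⟩)/√2.
|⟨-x|+z⟩|² = 1/2.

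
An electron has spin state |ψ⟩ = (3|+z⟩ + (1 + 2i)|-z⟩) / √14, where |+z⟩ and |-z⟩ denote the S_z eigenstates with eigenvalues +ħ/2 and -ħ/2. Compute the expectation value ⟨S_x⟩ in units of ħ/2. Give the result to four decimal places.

⟨σ_x⟩ = 2 Re(a* b)/(|a|²+|b|²) with a = 3, b = (1 + 2i).
a* b = (3 + 6i), so ⟨σ_x⟩ = 6/14.
⟨S_x⟩ = (ħ/2)·⟨σ_x⟩.

0.4286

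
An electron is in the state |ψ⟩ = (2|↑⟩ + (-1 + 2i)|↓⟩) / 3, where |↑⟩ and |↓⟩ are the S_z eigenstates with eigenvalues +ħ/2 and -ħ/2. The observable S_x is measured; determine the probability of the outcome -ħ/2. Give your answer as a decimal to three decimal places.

0.722

|-x⟩ = (|↑⟩ - |↓⟩)/√2, so ⟨-x|ψ⟩ = (3 - 2i) / (√2·3).
P = |3 - 2i|² / 18 = 13/18.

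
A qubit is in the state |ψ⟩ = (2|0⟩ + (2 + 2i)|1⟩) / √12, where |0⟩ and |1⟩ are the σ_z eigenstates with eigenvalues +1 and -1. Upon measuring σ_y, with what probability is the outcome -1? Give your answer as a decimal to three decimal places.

0.167

|-y⟩ = (|0⟩ - i|1⟩)/√2, so ⟨-y|ψ⟩ = (2i) / (√2·√12).
P = |2i|² / 24 = 4/24.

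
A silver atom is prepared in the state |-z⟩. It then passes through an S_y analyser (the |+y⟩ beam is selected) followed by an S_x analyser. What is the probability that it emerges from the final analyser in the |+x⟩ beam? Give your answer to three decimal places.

0.250

First analyser (S_y): from |-z⟩, P(|+y⟩) = 1/2.
After stage 1 the state is |+y⟩; P(|+x⟩) = |⟨+x|+y⟩|² = 1/2.
Joint probability = 1/2 × 1/2 = 0.250.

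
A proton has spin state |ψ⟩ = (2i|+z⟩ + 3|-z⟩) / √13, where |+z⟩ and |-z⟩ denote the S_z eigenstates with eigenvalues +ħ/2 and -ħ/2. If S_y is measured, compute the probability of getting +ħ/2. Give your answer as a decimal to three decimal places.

|+y⟩ = (|+z⟩ + i|-z⟩)/√2, so ⟨+y|ψ⟩ = (-i) / (√2·√13).
P = |-i|² / 26 = 1/26.

0.038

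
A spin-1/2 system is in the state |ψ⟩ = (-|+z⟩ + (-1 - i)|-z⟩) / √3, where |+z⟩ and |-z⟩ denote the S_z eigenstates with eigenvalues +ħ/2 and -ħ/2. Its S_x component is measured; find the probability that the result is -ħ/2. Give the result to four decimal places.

0.1667

|-x⟩ = (|+z⟩ - |-z⟩)/√2, so ⟨-x|ψ⟩ = (i) / (√2·√3).
P = |i|² / 6 = 1/6.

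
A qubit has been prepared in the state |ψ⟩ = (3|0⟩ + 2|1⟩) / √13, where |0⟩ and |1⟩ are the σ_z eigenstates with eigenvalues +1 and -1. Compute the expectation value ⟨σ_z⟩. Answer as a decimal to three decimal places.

0.385

⟨σ_z⟩ = |a|² - |b|² divided by |a|²+|b|², with a, b the |0⟩, |1⟩ amplitudes.
= (9 - 4)/13 = 5/13.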